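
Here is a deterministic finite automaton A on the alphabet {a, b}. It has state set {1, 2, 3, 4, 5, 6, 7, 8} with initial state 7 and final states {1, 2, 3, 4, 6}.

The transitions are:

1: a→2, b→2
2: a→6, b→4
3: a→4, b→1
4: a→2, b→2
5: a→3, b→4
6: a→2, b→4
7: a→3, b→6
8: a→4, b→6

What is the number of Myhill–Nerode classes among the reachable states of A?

First remove the unreachable states {5,8}; 6 states remain.
Initial partition by acceptance: {1,2,3,4,6} | {7}.
No further refinement is possible. Final partition (2 blocks): {1,2,3,4,6} | {7}.

2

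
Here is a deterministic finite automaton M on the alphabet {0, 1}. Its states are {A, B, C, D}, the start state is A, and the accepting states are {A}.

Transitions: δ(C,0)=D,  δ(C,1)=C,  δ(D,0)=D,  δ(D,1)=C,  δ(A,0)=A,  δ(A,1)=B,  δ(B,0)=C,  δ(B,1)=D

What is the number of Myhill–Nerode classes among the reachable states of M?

Start with accepting vs non-accepting: {A} | {B,C,D}.
Stable partition: {A} | {B,C,D} — 2 equivalence classes.

2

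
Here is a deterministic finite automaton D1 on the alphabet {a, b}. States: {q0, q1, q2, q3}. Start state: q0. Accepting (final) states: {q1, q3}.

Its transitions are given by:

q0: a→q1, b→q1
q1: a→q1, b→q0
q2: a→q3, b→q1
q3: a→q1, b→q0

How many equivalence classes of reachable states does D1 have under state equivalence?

Reachable states from the start: {q0,q1}. Unreachable: {q2,q3} — drop them.
Initial partition by acceptance: {q1} | {q0}.
Stable partition: {q1} | {q0} — 2 equivalence classes.

2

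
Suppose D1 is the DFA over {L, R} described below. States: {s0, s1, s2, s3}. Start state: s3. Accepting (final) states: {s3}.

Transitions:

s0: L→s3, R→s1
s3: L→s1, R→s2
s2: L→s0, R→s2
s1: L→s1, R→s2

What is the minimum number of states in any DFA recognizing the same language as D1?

Every state is reachable, so we keep all 4.
P0 = {s3} | {s0,s1,s2}.
Refine {s0,s1,s2} on symbol L: members go to different blocks, giving {s1,s2} and {s0}.
Split {s1,s2} by δ(·,L) → {s1} and {s2}.
Stable partition: {s3} | {s1} | {s0} | {s2} — 4 equivalence classes.

4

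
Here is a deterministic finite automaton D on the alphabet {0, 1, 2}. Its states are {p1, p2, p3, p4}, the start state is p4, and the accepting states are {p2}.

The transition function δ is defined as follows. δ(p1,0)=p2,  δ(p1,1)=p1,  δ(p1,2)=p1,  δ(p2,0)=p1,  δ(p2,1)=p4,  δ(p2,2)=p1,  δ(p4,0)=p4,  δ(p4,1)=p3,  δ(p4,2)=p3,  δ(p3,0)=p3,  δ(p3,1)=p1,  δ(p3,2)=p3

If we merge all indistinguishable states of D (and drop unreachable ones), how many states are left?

4

P0 = {p2} | {p1,p3,p4}.
Refine {p1,p3,p4} on symbol 0: members go to different blocks, giving {p3,p4} and {p1}.
Split {p3,p4} by δ(·,1) → {p3} and {p4}.
The partition is now stable with 4 blocks: {p2} | {p3} | {p1} | {p4}.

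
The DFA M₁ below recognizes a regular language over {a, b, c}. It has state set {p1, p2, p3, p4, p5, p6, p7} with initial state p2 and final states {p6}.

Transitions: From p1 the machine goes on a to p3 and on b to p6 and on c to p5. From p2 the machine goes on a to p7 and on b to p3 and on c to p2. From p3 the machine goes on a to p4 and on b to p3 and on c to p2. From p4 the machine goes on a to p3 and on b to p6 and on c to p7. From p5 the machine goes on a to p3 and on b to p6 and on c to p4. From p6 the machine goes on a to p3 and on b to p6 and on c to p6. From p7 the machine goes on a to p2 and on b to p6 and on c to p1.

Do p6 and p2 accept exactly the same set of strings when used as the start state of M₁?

No

Start with accepting vs non-accepting: {p6} | {p1,p2,p3,p4,p5,p7}.
Refine {p1,p2,p3,p4,p5,p7} on symbol b: members go to different blocks, giving {p1,p4,p5,p7} and {p2,p3}.
No further refinement is possible. Final partition (3 blocks): {p6} | {p1,p4,p5,p7} | {p2,p3}.
p6 and p2 end up in different blocks, so they are distinguishable. For instance, the string 'ε' is accepted from only p6.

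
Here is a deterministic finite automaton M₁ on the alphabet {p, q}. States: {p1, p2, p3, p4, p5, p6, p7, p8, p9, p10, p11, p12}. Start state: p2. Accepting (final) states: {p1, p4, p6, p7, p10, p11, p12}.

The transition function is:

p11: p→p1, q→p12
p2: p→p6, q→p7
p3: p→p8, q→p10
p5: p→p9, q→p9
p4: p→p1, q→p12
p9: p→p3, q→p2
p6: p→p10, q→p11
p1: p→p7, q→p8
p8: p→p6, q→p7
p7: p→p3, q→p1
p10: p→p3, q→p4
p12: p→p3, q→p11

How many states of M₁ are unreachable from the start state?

2

No path from p2 leads to p5, p9; the other 10 states are all reachable.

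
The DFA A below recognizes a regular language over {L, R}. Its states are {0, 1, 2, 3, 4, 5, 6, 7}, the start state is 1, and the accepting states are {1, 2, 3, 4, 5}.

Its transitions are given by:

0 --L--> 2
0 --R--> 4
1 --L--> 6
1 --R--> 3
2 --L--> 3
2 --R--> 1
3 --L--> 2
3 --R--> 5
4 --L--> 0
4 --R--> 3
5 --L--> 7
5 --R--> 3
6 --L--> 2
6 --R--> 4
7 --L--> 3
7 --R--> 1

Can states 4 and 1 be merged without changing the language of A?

All states are reachable from the start state.
P0 = {1,2,3,4,5} | {0,6,7}.
Refine {1,2,3,4,5} on symbol L: members go to different blocks, giving {1,4,5} and {2,3}.
Stable partition: {1,4,5} | {0,6,7} | {2,3} — 3 equivalence classes.
4 and 1 lie in the same block of the stable partition, so they are equivalent — no string distinguishes them.

Yes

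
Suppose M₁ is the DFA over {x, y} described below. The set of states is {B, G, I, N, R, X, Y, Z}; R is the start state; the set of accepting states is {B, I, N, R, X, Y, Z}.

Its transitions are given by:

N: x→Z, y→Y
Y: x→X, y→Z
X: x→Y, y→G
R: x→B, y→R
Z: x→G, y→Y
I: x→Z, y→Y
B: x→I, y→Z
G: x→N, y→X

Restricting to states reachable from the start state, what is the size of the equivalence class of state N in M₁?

2

P0 = {B,I,N,R,X,Y,Z} | {G}.
Refine {B,I,N,R,X,Y,Z} on symbol x: members go to different blocks, giving {B,I,N,R,X,Y} and {Z}.
Split {B,I,N,R,X,Y} by δ(·,x) → {B,R,X,Y} and {I,N}.
Split {B,R,X,Y} by δ(·,x) → {R,X,Y} and {B}.
Split {R,X,Y} by δ(·,x) → {X,Y} and {R}.
On input y, block {X,Y} splits into {Y} and {X}.
Stable partition: {Y} | {G} | {Z} | {I,N} | {B} | {R} | {X} — 7 equivalence classes.
The equivalence class containing N is {I,N}, of size 2.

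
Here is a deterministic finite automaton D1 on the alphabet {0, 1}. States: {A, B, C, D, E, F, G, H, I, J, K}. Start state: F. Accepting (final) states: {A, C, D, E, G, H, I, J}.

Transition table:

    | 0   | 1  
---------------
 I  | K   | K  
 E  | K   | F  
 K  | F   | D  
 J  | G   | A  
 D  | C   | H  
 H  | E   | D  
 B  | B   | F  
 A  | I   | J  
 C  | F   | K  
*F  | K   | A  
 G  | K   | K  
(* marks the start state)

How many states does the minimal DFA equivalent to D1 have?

3

States {B} cannot be reached from the start state, so discard them.
Start with accepting vs non-accepting: {A,C,D,E,G,H,I,J} | {F,K}.
Split {A,C,D,E,G,H,I,J} by δ(·,0) → {A,D,H,J} and {C,E,G,I}.
Stable partition: {A,D,H,J} | {F,K} | {C,E,G,I} — 3 equivalence classes.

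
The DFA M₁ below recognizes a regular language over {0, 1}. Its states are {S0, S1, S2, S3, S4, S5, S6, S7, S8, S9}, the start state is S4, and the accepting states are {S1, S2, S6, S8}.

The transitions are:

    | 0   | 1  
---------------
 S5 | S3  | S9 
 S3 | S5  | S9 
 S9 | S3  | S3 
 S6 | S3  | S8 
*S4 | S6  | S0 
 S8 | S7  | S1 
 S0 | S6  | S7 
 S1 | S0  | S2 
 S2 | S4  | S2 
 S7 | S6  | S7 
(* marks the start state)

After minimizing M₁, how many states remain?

4

All states are reachable from the start state.
Start with accepting vs non-accepting: {S1,S2,S6,S8} | {S0,S3,S4,S5,S7,S9}.
Split {S0,S3,S4,S5,S7,S9} by δ(·,0) → {S0,S4,S7} and {S3,S5,S9}.
Refine {S1,S2,S6,S8} on symbol 0: members go to different blocks, giving {S1,S2,S8} and {S6}.
The partition is now stable with 4 blocks: {S1,S2,S8} | {S0,S4,S7} | {S3,S5,S9} | {S6}.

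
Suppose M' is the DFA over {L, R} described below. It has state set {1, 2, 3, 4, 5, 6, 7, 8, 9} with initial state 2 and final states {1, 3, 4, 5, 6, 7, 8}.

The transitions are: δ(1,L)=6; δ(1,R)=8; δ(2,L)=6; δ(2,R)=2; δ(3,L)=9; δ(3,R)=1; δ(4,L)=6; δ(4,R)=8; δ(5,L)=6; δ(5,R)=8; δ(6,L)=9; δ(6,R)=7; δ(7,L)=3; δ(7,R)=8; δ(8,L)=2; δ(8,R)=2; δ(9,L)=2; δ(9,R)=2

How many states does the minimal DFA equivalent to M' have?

5

First remove the unreachable states {4,5}; 7 states remain.
P0 = {1,3,6,7,8} | {2,9}.
On input L, block {1,3,6,7,8} splits into {3,6,8} and {1,7}.
Refine {3,6,8} on symbol R: members go to different blocks, giving {3,6} and {8}.
Split {2,9} by δ(·,L) → {2} and {9}.
No further refinement is possible. Final partition (5 blocks): {3,6} | {2} | {1,7} | {8} | {9}.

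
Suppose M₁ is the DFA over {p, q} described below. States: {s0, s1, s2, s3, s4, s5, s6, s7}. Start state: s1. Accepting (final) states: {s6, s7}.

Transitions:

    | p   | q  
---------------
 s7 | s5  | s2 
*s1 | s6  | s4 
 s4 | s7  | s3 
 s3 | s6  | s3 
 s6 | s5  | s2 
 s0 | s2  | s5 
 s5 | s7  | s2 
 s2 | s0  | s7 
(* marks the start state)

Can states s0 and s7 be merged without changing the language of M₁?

No

Start with accepting vs non-accepting: {s6,s7} | {s0,s1,s2,s3,s4,s5}.
Split {s0,s1,s2,s3,s4,s5} by δ(·,p) → {s1,s3,s4,s5} and {s0,s2}.
Split {s1,s3,s4,s5} by δ(·,q) → {s1,s3,s4} and {s5}.
On input q, block {s0,s2} splits into {s0} and {s2}.
The partition is now stable with 5 blocks: {s6,s7} | {s1,s3,s4} | {s0} | {s5} | {s2}.
s0 and s7 end up in different blocks, so they are distinguishable. For instance, the string 'ε' is accepted from only s7.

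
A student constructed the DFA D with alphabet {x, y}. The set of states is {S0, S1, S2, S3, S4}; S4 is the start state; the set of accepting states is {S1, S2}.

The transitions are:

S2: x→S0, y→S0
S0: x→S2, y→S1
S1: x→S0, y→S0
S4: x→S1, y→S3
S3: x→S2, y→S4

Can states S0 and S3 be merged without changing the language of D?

Start with accepting vs non-accepting: {S1,S2} | {S0,S3,S4}.
Split {S0,S3,S4} by δ(·,y) → {S3,S4} and {S0}.
No further refinement is possible. Final partition (3 blocks): {S1,S2} | {S3,S4} | {S0}.
S0 and S3 end up in different blocks, so they are distinguishable. For instance, the string 'y' is accepted from only S0.

No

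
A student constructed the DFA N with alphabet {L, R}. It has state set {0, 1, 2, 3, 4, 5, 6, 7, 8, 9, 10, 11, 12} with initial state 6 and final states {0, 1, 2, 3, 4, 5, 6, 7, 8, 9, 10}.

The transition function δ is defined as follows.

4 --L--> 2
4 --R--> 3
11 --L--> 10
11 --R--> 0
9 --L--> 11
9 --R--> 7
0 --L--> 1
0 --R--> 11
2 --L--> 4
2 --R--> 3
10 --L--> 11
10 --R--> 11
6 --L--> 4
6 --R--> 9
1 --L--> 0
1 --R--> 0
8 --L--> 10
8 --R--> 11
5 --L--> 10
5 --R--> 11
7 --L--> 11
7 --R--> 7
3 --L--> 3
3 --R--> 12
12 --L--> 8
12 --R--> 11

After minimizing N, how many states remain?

States {5} cannot be reached from the start state, so discard them.
Initial partition by acceptance: {0,1,2,3,4,6,7,8,9,10} | {11,12}.
On input L, block {0,1,2,3,4,6,7,8,9,10} splits into {0,1,2,3,4,6,8} and {7,9,10}.
Refine {0,1,2,3,4,6,8} on symbol L: members go to different blocks, giving {0,1,2,3,4,6} and {8}.
Refine {0,1,2,3,4,6} on symbol R: members go to different blocks, giving {1,2,4} and {0,3} and {6}.
Split {1,2,4} by δ(·,L) → {2,4} and {1}.
Split {11,12} by δ(·,L) → {11} and {12}.
Refine {7,9,10} on symbol R: members go to different blocks, giving {7,9} and {10}.
Refine {0,3} on symbol L: members go to different blocks, giving {0} and {3}.
Stable partition: {2,4} | {11} | {7,9} | {8} | {0} | {6} | {1} | {12} | {10} | {3} — 10 equivalence classes.

10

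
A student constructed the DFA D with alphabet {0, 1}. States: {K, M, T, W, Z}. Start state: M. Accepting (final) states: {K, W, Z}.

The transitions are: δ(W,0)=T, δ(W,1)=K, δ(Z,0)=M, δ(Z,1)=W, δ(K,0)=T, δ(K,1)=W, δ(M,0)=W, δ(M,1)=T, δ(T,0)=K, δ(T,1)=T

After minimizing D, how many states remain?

Reachable states from the start: {K,M,T,W}. Unreachable: {Z} — drop them.
Initial partition by acceptance: {K,W} | {M,T}.
Stable partition: {K,W} | {M,T} — 2 equivalence classes.

2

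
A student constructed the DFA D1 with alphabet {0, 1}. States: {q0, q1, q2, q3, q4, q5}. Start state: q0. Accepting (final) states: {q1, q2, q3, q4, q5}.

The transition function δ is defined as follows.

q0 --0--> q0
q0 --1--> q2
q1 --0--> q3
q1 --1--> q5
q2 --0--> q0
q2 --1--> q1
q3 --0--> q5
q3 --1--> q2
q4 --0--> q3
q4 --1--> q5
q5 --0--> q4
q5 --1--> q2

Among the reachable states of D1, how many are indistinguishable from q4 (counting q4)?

2

Every state is reachable, so we keep all 6.
P0 = {q1,q2,q3,q4,q5} | {q0}.
On input 0, block {q1,q2,q3,q4,q5} splits into {q1,q3,q4,q5} and {q2}.
Split {q1,q3,q4,q5} by δ(·,1) → {q1,q4} and {q3,q5}.
Refine {q3,q5} on symbol 0: members go to different blocks, giving {q3} and {q5}.
No further refinement is possible. Final partition (5 blocks): {q1,q4} | {q0} | {q2} | {q3} | {q5}.
State q4 belongs to the block {q1,q4}, which has 2 states.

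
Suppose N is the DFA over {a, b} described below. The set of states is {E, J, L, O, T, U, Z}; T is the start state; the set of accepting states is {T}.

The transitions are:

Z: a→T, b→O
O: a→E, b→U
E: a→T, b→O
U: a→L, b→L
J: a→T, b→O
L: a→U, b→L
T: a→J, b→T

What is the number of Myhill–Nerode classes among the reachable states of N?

Reachable states from the start: {E,J,L,O,T,U}. Unreachable: {Z} — drop them.
Start with accepting vs non-accepting: {T} | {E,J,L,O,U}.
On input a, block {E,J,L,O,U} splits into {L,O,U} and {E,J}.
On input a, block {L,O,U} splits into {L,U} and {O}.
Stable partition: {T} | {L,U} | {E,J} | {O} — 4 equivalence classes.

4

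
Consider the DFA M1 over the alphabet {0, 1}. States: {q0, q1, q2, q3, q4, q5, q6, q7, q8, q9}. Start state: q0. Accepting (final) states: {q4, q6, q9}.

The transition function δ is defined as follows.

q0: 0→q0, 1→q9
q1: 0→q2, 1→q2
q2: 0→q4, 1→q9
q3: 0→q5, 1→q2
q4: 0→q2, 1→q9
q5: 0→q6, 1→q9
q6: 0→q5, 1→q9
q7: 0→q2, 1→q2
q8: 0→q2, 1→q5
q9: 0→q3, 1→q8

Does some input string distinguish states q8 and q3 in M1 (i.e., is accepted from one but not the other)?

Reachable states from the start: {q0,q2,q3,q4,q5,q6,q8,q9}. Unreachable: {q1,q7} — drop them.
P0 = {q4,q6,q9} | {q0,q2,q3,q5,q8}.
On input 1, block {q4,q6,q9} splits into {q4,q6} and {q9}.
Refine {q0,q2,q3,q5,q8} on symbol 0: members go to different blocks, giving {q0,q3,q8} and {q2,q5}.
Split {q0,q3,q8} by δ(·,0) → {q3,q8} and {q0}.
The partition is now stable with 5 blocks: {q4,q6} | {q3,q8} | {q9} | {q2,q5} | {q0}.
q8 and q3 lie in the same block of the stable partition, so they are equivalent — no string distinguishes them.

No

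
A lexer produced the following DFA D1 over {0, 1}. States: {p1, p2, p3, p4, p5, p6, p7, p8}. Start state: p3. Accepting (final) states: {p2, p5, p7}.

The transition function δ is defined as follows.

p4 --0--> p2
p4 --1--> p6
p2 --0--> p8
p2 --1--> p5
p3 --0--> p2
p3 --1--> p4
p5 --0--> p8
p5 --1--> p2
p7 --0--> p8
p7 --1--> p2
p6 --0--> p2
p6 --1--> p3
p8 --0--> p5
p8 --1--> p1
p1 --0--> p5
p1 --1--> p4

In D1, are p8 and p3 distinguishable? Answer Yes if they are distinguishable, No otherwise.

No

First remove the unreachable states {p7}; 7 states remain.
Initial partition by acceptance: {p2,p5} | {p1,p3,p4,p6,p8}.
No further refinement is possible. Final partition (2 blocks): {p2,p5} | {p1,p3,p4,p6,p8}.
p8 and p3 lie in the same block of the stable partition, so they are equivalent — no string distinguishes them.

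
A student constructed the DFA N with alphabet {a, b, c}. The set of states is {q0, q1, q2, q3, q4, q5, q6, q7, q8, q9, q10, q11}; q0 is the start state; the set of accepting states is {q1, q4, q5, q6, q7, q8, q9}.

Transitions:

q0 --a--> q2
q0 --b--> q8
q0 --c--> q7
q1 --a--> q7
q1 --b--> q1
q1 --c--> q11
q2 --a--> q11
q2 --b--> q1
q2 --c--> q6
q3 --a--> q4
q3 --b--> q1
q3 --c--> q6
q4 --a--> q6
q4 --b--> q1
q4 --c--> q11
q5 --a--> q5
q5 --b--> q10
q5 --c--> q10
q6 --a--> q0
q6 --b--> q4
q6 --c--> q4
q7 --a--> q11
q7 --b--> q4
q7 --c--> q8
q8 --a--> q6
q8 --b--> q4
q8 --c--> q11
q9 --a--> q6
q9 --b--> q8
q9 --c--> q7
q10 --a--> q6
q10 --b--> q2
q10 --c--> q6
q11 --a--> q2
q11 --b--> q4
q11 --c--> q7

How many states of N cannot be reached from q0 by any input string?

No path from q0 leads to q3, q5, q9, q10; the other 8 states are all reachable.

4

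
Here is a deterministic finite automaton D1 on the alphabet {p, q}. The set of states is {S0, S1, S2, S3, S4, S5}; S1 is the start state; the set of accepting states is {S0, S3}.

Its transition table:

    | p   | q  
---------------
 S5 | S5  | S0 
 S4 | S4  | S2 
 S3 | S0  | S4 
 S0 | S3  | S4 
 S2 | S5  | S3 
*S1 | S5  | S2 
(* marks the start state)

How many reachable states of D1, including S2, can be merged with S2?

Every state is reachable, so we keep all 6.
P0 = {S0,S3} | {S1,S2,S4,S5}.
Refine {S1,S2,S4,S5} on symbol q: members go to different blocks, giving {S1,S4} and {S2,S5}.
Split {S1,S4} by δ(·,p) → {S1} and {S4}.
The partition is now stable with 4 blocks: {S0,S3} | {S1} | {S2,S5} | {S4}.
The equivalence class containing S2 is {S2,S5}, of size 2.

2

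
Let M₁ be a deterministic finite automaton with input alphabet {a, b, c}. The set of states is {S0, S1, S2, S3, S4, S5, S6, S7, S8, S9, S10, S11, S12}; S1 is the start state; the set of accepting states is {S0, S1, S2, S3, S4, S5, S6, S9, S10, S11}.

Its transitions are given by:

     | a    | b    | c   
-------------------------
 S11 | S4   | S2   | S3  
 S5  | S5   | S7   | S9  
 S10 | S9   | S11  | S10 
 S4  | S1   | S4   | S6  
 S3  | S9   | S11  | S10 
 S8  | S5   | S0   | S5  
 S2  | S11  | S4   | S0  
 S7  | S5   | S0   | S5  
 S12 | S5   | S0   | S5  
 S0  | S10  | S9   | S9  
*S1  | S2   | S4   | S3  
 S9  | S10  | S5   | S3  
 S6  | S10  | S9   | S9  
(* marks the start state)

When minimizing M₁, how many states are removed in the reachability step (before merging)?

Starting at S1 and following transitions, the reachable set is {S0, S1, S2, S3, S4, S5, S6, S7, S9, S10, S11}. That leaves S8, S12 unreachable — 2 in total.

2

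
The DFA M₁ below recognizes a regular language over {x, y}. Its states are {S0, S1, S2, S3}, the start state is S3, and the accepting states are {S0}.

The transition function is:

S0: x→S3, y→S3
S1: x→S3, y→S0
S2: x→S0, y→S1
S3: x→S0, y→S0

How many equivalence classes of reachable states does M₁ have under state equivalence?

Reachable states from the start: {S0,S3}. Unreachable: {S1,S2} — drop them.
Initial partition by acceptance: {S0} | {S3}.
No further refinement is possible. Final partition (2 blocks): {S0} | {S3}.

2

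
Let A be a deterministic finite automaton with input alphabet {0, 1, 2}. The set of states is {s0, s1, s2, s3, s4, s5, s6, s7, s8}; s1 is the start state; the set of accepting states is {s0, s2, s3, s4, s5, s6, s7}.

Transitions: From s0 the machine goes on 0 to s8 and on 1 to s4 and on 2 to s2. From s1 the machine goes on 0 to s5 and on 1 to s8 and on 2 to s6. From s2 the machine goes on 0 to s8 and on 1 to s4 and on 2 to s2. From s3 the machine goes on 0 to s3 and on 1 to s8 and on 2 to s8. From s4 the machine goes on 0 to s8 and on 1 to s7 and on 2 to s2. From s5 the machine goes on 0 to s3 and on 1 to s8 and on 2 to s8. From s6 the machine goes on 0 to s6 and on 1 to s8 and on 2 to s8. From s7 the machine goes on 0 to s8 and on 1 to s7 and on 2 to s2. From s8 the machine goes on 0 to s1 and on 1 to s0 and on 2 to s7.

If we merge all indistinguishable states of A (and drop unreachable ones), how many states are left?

Every state is reachable, so we keep all 9.
Initial partition by acceptance: {s0,s2,s3,s4,s5,s6,s7} | {s1,s8}.
Split {s0,s2,s3,s4,s5,s6,s7} by δ(·,0) → {s0,s2,s4,s7} and {s3,s5,s6}.
Split {s1,s8} by δ(·,0) → {s1} and {s8}.
No further refinement is possible. Final partition (4 blocks): {s0,s2,s4,s7} | {s1} | {s3,s5,s6} | {s8}.

4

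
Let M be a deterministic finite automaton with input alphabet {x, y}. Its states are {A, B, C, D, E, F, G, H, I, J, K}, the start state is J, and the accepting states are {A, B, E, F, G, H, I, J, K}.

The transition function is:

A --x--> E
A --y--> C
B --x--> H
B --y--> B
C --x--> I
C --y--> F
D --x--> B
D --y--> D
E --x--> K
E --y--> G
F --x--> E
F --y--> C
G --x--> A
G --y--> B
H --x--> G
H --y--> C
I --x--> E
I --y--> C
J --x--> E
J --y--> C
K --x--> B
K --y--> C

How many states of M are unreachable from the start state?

1

BFS from J reaches {A, B, C, E, F, G, H, I, J, K}; the 1 state(s) D are never visited.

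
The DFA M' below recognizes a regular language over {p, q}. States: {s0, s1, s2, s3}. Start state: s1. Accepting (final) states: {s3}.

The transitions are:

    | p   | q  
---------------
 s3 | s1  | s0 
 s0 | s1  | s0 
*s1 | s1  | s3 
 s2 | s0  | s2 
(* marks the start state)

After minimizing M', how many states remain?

3

First remove the unreachable states {s2}; 3 states remain.
Initial partition by acceptance: {s3} | {s0,s1}.
On input q, block {s0,s1} splits into {s0} and {s1}.
Stable partition: {s3} | {s0} | {s1} — 3 equivalence classes.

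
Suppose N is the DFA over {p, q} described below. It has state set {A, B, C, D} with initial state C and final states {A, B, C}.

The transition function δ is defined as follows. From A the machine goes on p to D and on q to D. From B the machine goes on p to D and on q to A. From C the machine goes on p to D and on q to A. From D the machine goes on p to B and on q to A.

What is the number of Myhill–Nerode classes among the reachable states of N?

P0 = {A,B,C} | {D}.
Split {A,B,C} by δ(·,q) → {B,C} and {A}.
No further refinement is possible. Final partition (3 blocks): {B,C} | {D} | {A}.

3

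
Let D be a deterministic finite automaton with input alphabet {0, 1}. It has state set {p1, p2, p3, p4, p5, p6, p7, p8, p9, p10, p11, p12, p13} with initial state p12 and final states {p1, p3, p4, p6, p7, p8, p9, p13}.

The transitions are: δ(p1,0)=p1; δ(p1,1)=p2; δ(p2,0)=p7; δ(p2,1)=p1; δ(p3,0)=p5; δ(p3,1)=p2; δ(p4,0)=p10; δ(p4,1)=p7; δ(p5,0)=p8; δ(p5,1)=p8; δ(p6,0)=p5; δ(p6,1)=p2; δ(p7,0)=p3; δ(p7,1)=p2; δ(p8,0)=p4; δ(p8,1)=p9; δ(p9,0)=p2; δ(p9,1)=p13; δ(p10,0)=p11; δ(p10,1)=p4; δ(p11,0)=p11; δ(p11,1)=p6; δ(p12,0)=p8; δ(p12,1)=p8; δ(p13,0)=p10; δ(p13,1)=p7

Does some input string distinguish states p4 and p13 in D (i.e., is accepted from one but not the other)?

No

All states are reachable from the start state.
P0 = {p1,p3,p4,p6,p7,p8,p9,p13} | {p2,p5,p10,p11,p12}.
Refine {p1,p3,p4,p6,p7,p8,p9,p13} on symbol 0: members go to different blocks, giving {p3,p4,p6,p9,p13} and {p1,p7,p8}.
Split {p3,p4,p6,p9,p13} by δ(·,1) → {p3,p6} and {p4,p13} and {p9}.
On input 0, block {p2,p5,p10,p11,p12} splits into {p2,p5,p12} and {p10,p11}.
Split {p1,p7,p8} by δ(·,0) → {p1} and {p7} and {p8}.
Split {p2,p5,p12} by δ(·,0) → {p5,p12} and {p2}.
Split {p10,p11} by δ(·,1) → {p10} and {p11}.
Stable partition: {p3,p6} | {p5,p12} | {p1} | {p4,p13} | {p9} | {p10} | {p7} | {p8} | {p2} | {p11} — 10 equivalence classes.
p4 and p13 lie in the same block of the stable partition, so they are equivalent — no string distinguishes them.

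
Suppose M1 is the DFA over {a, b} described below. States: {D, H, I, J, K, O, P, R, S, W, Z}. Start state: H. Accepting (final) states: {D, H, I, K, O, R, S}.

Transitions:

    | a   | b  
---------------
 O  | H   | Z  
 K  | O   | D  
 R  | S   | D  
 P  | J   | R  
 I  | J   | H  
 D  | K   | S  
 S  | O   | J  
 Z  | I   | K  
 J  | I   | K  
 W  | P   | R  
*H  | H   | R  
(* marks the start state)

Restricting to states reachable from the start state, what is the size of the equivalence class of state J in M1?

Reachable states from the start: {D,H,I,J,K,O,R,S,Z}. Unreachable: {P,W} — drop them.
Start with accepting vs non-accepting: {D,H,I,K,O,R,S} | {J,Z}.
Refine {D,H,I,K,O,R,S} on symbol a: members go to different blocks, giving {D,H,K,O,R,S} and {I}.
On input b, block {D,H,K,O,R,S} splits into {D,H,K,R} and {O,S}.
Refine {D,H,K,R} on symbol a: members go to different blocks, giving {K,R} and {D,H}.
Split {O,S} by δ(·,a) → {O} and {S}.
On input a, block {K,R} splits into {K} and {R}.
Refine {D,H} on symbol a: members go to different blocks, giving {H} and {D}.
The partition is now stable with 8 blocks: {K} | {J,Z} | {I} | {O} | {H} | {S} | {R} | {D}.
State J belongs to the block {J,Z}, which has 2 states.

2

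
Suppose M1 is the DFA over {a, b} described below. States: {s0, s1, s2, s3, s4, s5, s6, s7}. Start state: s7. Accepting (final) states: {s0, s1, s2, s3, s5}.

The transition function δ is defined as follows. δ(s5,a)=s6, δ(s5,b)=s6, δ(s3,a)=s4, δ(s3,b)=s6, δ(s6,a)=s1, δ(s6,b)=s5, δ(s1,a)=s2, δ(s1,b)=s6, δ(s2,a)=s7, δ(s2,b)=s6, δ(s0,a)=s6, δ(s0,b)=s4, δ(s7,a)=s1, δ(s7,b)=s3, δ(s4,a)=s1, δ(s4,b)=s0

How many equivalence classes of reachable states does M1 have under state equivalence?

Every state is reachable, so we keep all 8.
Start with accepting vs non-accepting: {s0,s1,s2,s3,s5} | {s4,s6,s7}.
Refine {s0,s1,s2,s3,s5} on symbol a: members go to different blocks, giving {s0,s2,s3,s5} and {s1}.
No further refinement is possible. Final partition (3 blocks): {s0,s2,s3,s5} | {s4,s6,s7} | {s1}.

3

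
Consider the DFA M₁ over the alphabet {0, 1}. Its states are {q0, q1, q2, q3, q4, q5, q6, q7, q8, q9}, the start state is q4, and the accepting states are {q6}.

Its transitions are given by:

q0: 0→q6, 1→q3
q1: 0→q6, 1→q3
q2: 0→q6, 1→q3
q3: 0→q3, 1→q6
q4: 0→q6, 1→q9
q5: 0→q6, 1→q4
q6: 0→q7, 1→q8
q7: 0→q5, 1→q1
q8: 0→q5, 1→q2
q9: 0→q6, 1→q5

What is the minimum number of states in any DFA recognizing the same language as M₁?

5

Reachable states from the start: {q1,q2,q3,q4,q5,q6,q7,q8,q9}. Unreachable: {q0} — drop them.
P0 = {q6} | {q1,q2,q3,q4,q5,q7,q8,q9}.
Split {q1,q2,q3,q4,q5,q7,q8,q9} by δ(·,0) → {q1,q2,q4,q5,q9} and {q3,q7,q8}.
On input 1, block {q1,q2,q4,q5,q9} splits into {q4,q5,q9} and {q1,q2}.
Split {q3,q7,q8} by δ(·,0) → {q7,q8} and {q3}.
The partition is now stable with 5 blocks: {q6} | {q4,q5,q9} | {q7,q8} | {q1,q2} | {q3}.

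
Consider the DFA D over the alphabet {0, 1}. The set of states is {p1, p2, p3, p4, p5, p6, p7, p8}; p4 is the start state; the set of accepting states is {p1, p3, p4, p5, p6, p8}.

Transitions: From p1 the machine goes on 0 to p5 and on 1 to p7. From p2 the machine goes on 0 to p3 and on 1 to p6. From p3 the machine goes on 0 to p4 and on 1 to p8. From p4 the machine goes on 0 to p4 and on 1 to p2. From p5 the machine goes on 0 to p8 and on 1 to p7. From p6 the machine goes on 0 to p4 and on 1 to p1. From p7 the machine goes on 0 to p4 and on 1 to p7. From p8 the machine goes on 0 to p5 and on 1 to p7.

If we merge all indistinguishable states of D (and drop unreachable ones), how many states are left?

All states are reachable from the start state.
Initial partition by acceptance: {p1,p3,p4,p5,p6,p8} | {p2,p7}.
Refine {p1,p3,p4,p5,p6,p8} on symbol 1: members go to different blocks, giving {p1,p4,p5,p8} and {p3,p6}.
On input 0, block {p2,p7} splits into {p2} and {p7}.
Split {p1,p4,p5,p8} by δ(·,1) → {p1,p5,p8} and {p4}.
Stable partition: {p1,p5,p8} | {p2} | {p3,p6} | {p7} | {p4} — 5 equivalence classes.

5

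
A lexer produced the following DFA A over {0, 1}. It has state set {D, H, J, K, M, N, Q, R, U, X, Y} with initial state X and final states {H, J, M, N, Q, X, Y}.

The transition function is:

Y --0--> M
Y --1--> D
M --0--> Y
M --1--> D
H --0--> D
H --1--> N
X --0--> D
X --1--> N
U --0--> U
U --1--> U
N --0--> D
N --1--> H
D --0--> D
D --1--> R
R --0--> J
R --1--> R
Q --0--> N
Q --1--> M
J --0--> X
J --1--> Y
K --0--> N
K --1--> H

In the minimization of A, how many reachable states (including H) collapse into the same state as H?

3

First remove the unreachable states {K,Q,U}; 8 states remain.
Start with accepting vs non-accepting: {H,J,M,N,X,Y} | {D,R}.
Split {H,J,M,N,X,Y} by δ(·,0) → {H,N,X} and {J,M,Y}.
Split {D,R} by δ(·,0) → {D} and {R}.
On input 0, block {J,M,Y} splits into {M,Y} and {J}.
The partition is now stable with 5 blocks: {H,N,X} | {D} | {M,Y} | {R} | {J}.
The equivalence class containing H is {H,N,X}, of size 3.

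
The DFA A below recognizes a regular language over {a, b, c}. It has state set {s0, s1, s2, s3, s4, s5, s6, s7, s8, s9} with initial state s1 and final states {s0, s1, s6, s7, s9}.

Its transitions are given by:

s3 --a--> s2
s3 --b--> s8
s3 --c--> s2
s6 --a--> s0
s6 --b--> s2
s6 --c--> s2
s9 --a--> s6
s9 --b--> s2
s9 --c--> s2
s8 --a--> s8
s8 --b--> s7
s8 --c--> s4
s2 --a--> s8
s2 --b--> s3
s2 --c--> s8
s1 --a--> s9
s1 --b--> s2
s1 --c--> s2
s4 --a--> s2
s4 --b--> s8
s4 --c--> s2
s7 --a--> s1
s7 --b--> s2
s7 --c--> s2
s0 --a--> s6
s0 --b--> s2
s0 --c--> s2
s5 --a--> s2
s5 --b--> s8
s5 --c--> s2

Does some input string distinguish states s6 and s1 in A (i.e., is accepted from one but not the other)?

States {s5} cannot be reached from the start state, so discard them.
P0 = {s0,s1,s6,s7,s9} | {s2,s3,s4,s8}.
Refine {s2,s3,s4,s8} on symbol b: members go to different blocks, giving {s2,s3,s4} and {s8}.
On input a, block {s2,s3,s4} splits into {s3,s4} and {s2}.
No further refinement is possible. Final partition (4 blocks): {s0,s1,s6,s7,s9} | {s3,s4} | {s8} | {s2}.
s6 and s1 lie in the same block of the stable partition, so they are equivalent — no string distinguishes them.

No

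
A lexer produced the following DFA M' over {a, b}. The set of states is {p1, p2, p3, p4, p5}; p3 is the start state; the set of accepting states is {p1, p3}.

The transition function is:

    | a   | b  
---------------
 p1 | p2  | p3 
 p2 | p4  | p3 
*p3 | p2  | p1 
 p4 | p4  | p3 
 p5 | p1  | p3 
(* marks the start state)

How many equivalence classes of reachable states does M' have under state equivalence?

Reachable states from the start: {p1,p2,p3,p4}. Unreachable: {p5} — drop them.
Initial partition by acceptance: {p1,p3} | {p2,p4}.
Stable partition: {p1,p3} | {p2,p4} — 2 equivalence classes.

2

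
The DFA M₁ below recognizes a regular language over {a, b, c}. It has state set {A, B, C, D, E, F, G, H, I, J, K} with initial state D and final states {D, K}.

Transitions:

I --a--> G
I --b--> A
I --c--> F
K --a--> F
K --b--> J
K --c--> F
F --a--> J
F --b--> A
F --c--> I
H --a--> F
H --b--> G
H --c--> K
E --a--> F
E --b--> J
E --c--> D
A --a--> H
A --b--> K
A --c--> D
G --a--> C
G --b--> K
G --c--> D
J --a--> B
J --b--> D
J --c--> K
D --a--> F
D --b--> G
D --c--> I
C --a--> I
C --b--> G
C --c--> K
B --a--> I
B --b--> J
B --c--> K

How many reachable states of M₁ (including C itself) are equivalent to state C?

3

States {E} cannot be reached from the start state, so discard them.
Start with accepting vs non-accepting: {D,K} | {A,B,C,F,G,H,I,J}.
Split {A,B,C,F,G,H,I,J} by δ(·,b) → {B,C,F,H,I} and {A,G,J}.
Refine {B,C,F,H,I} on symbol a: members go to different blocks, giving {B,C,H} and {F,I}.
No further refinement is possible. Final partition (4 blocks): {D,K} | {B,C,H} | {A,G,J} | {F,I}.
State C belongs to the block {B,C,H}, which has 3 states.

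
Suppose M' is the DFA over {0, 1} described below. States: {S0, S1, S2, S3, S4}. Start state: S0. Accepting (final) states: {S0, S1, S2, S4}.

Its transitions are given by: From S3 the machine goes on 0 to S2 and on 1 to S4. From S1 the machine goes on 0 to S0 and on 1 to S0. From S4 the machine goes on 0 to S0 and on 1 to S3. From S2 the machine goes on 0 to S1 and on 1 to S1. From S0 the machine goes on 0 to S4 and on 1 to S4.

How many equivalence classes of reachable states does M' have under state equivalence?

5

P0 = {S0,S1,S2,S4} | {S3}.
Refine {S0,S1,S2,S4} on symbol 1: members go to different blocks, giving {S0,S1,S2} and {S4}.
On input 0, block {S0,S1,S2} splits into {S1,S2} and {S0}.
On input 0, block {S1,S2} splits into {S1} and {S2}.
Stable partition: {S1} | {S3} | {S4} | {S0} | {S2} — 5 equivalence classes.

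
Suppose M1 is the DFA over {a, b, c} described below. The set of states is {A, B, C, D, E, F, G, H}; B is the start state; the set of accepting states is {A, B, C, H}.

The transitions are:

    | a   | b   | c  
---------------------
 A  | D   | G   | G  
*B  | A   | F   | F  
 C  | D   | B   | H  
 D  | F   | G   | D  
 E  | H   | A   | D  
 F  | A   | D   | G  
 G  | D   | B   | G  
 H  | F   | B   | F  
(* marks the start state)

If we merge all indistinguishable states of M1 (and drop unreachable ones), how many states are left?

States {C,E,H} cannot be reached from the start state, so discard them.
P0 = {A,B} | {D,F,G}.
On input a, block {A,B} splits into {A} and {B}.
Refine {D,F,G} on symbol a: members go to different blocks, giving {D,G} and {F}.
On input a, block {D,G} splits into {D} and {G}.
The partition is now stable with 5 blocks: {A} | {D} | {B} | {F} | {G}.

5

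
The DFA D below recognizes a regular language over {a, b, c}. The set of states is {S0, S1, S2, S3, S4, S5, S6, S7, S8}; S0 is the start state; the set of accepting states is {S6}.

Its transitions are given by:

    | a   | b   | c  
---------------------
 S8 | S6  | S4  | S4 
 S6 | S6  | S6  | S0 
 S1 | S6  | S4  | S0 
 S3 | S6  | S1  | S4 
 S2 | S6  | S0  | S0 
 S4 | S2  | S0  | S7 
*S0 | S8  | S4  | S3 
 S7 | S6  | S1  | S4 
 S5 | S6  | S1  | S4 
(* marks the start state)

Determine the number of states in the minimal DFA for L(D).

4

States {S5} cannot be reached from the start state, so discard them.
Start with accepting vs non-accepting: {S6} | {S0,S1,S2,S3,S4,S7,S8}.
Refine {S0,S1,S2,S3,S4,S7,S8} on symbol a: members go to different blocks, giving {S1,S2,S3,S7,S8} and {S0,S4}.
Refine {S1,S2,S3,S7,S8} on symbol b: members go to different blocks, giving {S1,S2,S8} and {S3,S7}.
The partition is now stable with 4 blocks: {S6} | {S1,S2,S8} | {S0,S4} | {S3,S7}.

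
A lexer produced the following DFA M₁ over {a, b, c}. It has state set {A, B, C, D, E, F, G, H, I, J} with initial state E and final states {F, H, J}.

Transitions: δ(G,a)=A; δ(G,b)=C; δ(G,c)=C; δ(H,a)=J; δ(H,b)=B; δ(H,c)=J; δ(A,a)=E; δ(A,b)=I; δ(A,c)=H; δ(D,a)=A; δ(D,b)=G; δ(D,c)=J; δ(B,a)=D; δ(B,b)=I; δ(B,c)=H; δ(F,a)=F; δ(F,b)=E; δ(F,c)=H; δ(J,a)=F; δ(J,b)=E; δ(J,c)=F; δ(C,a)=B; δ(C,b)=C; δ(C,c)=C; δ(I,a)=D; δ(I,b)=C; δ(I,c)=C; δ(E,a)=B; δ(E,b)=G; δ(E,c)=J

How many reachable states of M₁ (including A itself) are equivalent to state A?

All states are reachable from the start state.
Initial partition by acceptance: {F,H,J} | {A,B,C,D,E,G,I}.
On input c, block {A,B,C,D,E,G,I} splits into {A,B,D,E} and {C,G,I}.
Stable partition: {F,H,J} | {A,B,D,E} | {C,G,I} — 3 equivalence classes.
State A belongs to the block {A,B,D,E}, which has 4 states.

4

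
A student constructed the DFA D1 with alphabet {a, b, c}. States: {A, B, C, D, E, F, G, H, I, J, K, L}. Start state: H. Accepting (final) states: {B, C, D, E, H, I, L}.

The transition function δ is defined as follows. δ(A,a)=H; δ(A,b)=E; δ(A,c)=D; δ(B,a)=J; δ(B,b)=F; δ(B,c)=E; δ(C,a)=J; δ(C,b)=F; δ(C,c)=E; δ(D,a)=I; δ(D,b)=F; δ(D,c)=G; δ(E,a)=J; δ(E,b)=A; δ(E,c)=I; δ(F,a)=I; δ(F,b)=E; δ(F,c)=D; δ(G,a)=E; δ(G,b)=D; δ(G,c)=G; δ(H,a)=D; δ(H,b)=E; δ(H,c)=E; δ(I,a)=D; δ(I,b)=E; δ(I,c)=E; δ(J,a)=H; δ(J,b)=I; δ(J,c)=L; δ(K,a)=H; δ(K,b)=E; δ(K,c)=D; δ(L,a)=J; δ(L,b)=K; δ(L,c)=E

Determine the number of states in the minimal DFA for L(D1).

First remove the unreachable states {B,C}; 10 states remain.
P0 = {D,E,H,I,L} | {A,F,G,J,K}.
On input a, block {D,E,H,I,L} splits into {D,H,I} and {E,L}.
On input b, block {D,H,I} splits into {H,I} and {D}.
Refine {A,F,G,J,K} on symbol a: members go to different blocks, giving {A,F,J,K} and {G}.
Refine {A,F,J,K} on symbol b: members go to different blocks, giving {A,F,K} and {J}.
On input c, block {E,L} splits into {E} and {L}.
The partition is now stable with 7 blocks: {H,I} | {A,F,K} | {E} | {D} | {G} | {J} | {L}.

7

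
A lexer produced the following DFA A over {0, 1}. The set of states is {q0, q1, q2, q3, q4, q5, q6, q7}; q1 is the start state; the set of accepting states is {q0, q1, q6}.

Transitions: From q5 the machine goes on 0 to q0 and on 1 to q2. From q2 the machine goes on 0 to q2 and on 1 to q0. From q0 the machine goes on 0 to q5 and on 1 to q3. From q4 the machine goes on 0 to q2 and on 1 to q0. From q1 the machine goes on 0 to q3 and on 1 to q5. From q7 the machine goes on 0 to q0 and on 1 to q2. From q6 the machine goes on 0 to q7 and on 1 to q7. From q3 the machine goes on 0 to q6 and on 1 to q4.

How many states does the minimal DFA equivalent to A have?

Every state is reachable, so we keep all 8.
Start with accepting vs non-accepting: {q0,q1,q6} | {q2,q3,q4,q5,q7}.
Split {q2,q3,q4,q5,q7} by δ(·,0) → {q3,q5,q7} and {q2,q4}.
Stable partition: {q0,q1,q6} | {q3,q5,q7} | {q2,q4} — 3 equivalence classes.

3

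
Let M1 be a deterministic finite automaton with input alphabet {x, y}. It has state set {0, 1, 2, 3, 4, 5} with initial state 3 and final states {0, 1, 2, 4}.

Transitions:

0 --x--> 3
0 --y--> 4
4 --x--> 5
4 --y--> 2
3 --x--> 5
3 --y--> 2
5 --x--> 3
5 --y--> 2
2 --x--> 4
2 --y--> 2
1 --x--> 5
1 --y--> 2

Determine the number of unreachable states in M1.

2

Starting at 3 and following transitions, the reachable set is {2, 3, 4, 5}. That leaves 0, 1 unreachable — 2 in total.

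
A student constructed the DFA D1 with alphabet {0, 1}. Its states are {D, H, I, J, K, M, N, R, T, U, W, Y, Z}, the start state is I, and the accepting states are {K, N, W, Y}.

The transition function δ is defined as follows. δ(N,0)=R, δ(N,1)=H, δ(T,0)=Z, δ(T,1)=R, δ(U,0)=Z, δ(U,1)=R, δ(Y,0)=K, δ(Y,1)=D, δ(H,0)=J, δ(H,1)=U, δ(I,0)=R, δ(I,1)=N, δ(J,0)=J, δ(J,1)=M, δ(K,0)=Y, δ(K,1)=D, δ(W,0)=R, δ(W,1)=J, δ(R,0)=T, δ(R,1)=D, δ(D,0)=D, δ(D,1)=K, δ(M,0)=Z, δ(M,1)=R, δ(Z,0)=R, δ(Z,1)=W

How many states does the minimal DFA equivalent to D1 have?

Initial partition by acceptance: {K,N,W,Y} | {D,H,I,J,M,R,T,U,Z}.
Refine {K,N,W,Y} on symbol 0: members go to different blocks, giving {N,W} and {K,Y}.
Split {D,H,I,J,M,R,T,U,Z} by δ(·,1) → {H,J,M,R,T,U} and {I,Z} and {D}.
Split {H,J,M,R,T,U} by δ(·,0) → {H,J,R} and {M,T,U}.
On input 0, block {H,J,R} splits into {H,J} and {R}.
No further refinement is possible. Final partition (7 blocks): {N,W} | {H,J} | {K,Y} | {I,Z} | {D} | {M,T,U} | {R}.

7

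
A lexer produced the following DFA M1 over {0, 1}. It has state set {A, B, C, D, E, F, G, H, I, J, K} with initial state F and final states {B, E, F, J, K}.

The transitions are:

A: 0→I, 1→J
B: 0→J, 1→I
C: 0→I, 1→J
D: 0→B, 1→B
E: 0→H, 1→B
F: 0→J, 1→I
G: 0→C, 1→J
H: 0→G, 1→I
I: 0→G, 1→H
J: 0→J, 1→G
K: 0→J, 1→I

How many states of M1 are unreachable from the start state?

Starting at F and following transitions, the reachable set is {C, F, G, H, I, J}. That leaves A, B, D, E, K unreachable — 5 in total.

5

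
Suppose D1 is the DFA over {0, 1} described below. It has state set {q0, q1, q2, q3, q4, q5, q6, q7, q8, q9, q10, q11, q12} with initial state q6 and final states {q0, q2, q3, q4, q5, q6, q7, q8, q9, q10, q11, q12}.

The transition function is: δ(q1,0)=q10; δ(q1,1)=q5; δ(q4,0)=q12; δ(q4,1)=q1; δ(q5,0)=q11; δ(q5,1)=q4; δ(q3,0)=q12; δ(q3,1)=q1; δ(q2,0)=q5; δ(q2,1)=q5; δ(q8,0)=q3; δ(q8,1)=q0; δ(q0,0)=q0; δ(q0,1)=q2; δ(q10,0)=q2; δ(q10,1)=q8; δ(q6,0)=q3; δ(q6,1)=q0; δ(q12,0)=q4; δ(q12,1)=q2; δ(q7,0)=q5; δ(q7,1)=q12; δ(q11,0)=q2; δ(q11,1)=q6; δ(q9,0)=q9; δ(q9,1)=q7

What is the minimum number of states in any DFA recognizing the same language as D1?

States {q7,q9} cannot be reached from the start state, so discard them.
Start with accepting vs non-accepting: {q0,q2,q3,q4,q5,q6,q8,q10,q11,q12} | {q1}.
Refine {q0,q2,q3,q4,q5,q6,q8,q10,q11,q12} on symbol 1: members go to different blocks, giving {q0,q2,q5,q6,q8,q10,q11,q12} and {q3,q4}.
Split {q0,q2,q5,q6,q8,q10,q11,q12} by δ(·,0) → {q0,q2,q5,q10,q11} and {q6,q8,q12}.
Split {q0,q2,q5,q10,q11} by δ(·,1) → {q0,q2} and {q10,q11} and {q5}.
On input 0, block {q0,q2} splits into {q0} and {q2}.
On input 1, block {q6,q8,q12} splits into {q6,q8} and {q12}.
No further refinement is possible. Final partition (8 blocks): {q0} | {q1} | {q3,q4} | {q6,q8} | {q10,q11} | {q5} | {q2} | {q12}.

8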